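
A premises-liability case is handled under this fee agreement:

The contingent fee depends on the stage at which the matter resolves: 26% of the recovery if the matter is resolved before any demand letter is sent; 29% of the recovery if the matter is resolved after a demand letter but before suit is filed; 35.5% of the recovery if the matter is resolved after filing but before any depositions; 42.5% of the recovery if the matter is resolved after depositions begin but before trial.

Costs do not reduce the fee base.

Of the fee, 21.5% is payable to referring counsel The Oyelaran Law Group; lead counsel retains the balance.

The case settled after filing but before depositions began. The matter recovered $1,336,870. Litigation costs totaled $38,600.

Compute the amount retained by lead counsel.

$372,552.25

Fee base is the gross recovery, $1,336,870; costs are reimbursed separately.
The matter settled after filing but before depositions began, so the 35.5% rate applies.
$1,336,870 × 35.5% = $474,588.85
Referral share: 21.5% of $474,588.85 = $102,036.60; lead counsel retains $474,588.85 − $102,036.60 = $372,552.25.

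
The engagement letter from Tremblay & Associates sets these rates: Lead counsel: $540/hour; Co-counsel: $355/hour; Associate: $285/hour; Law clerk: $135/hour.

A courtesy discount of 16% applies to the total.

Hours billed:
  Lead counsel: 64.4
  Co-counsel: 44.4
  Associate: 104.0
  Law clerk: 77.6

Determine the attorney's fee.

Lead counsel: 64.4 × $540 = $34,776.00
Co-counsel: 44.4 × $355 = $15,762.00
Associate: 104.0 × $285 = $29,640.00
Law clerk: 77.6 × $135 = $10,476.00
Subtotal: $90,654.00
Less 16% discount: −$14,504.64
Total: $90,654.00 − $14,504.64 = $76,149.36

$76,149.36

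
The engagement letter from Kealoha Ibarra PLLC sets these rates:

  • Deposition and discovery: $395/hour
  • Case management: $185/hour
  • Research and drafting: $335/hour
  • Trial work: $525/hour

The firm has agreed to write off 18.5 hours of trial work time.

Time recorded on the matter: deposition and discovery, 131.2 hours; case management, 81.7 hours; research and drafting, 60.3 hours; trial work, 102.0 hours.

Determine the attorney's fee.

$130,976.50

Deposition and discovery: 131.2 × $395 = $51,824.00
Case management: 81.7 × $185 = $15,114.50
Research and drafting: 60.3 × $335 = $20,200.50
Trial work: 102.0 × $525 = $53,550.00
Subtotal: $140,689.00
Write-off: 18.5 × $525 = $9,712.50
Total: $140,689.00 − $9,712.50 = $130,976.50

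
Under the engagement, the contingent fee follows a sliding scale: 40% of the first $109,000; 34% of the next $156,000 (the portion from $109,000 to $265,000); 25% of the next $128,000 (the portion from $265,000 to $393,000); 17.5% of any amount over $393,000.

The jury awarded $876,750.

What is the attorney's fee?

$213,296.25

First $109,000 at 40% = $43,600.00
Next $156,000 at 34% = $53,040.00
Next $128,000 at 25% = $32,000.00
Remaining $483,750 at 17.5% = $84,656.25
Fee: $43,600.00 + $53,040.00 + $32,000.00 + $84,656.25 = $213,296.25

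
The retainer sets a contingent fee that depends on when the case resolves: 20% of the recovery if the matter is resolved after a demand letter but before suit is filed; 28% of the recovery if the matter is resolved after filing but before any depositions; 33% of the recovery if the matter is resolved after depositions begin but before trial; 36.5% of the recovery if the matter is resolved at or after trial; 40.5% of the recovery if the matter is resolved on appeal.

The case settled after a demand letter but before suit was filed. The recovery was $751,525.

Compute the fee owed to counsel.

The matter settled after a demand letter but before suit was filed, so the 20% rate applies.
$751,525 × 20% = $150,305.00

$150,305.00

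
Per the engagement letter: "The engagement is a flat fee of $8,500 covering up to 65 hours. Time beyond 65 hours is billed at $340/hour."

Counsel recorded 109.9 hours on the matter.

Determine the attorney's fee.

$23,766.00

Flat fee: $8,500.00
Excess hours: 109.9 − 65 = 44.9
Overrun: 44.9 × $340 = $15,266.00
Total: $8,500.00 + $15,266.00 = $23,766.00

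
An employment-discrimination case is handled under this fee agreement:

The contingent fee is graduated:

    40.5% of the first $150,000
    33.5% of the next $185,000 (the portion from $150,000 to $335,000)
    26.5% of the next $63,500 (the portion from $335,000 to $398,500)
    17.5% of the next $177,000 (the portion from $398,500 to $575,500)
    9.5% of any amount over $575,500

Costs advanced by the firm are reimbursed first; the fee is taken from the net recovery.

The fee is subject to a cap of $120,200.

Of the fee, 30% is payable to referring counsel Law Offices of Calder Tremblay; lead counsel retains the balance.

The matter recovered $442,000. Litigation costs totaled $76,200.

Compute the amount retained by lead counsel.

Fee base (net of costs): $442,000 − $76,200 = $365,800
First $150,000 at 40.5% = $60,750.00
Next $185,000 at 33.5% = $61,975.00
Remaining $30,800 at 26.5% = $8,162.00
Fee: $60,750.00 + $61,975.00 + $8,162.00 = $130,887.00
$130,887.00 exceeds the $120,200 cap, so the fee is capped at $120,200.00.
Referral share: 30% of $120,200.00 = $36,060.00; lead counsel retains $120,200.00 − $36,060.00 = $84,140.00.

$84,140.00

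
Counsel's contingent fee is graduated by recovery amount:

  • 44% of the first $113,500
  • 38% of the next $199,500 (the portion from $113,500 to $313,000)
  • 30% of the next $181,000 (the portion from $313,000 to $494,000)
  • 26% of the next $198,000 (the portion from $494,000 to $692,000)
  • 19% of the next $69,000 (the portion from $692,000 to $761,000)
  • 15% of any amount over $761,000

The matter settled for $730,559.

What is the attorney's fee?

First $113,500 at 44% = $49,940.00
Next $199,500 at 38% = $75,810.00
Next $181,000 at 30% = $54,300.00
Next $198,000 at 26% = $51,480.00
Remaining $38,559 at 19% = $7,326.21
Fee: $49,940.00 + $75,810.00 + $54,300.00 + $51,480.00 + $7,326.21 = $238,856.21

$238,856.21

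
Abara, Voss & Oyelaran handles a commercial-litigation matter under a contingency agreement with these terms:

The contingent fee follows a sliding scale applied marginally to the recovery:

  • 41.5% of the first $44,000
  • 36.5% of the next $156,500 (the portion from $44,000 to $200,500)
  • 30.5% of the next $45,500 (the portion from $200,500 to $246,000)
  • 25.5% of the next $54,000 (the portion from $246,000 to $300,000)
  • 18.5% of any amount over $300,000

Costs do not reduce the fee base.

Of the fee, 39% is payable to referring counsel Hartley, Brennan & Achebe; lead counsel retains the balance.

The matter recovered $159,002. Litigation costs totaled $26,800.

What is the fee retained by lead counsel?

$36,743.80

Fee base is the gross recovery, $159,002; costs are reimbursed separately.
First $44,000 at 41.5% = $18,260.00
Remaining $115,002 at 36.5% = $41,975.73
Fee: $18,260.00 + $41,975.73 = $60,235.73
Referral share: 39% of $60,235.73 = $23,491.93; lead counsel retains $60,235.73 − $23,491.93 = $36,743.80.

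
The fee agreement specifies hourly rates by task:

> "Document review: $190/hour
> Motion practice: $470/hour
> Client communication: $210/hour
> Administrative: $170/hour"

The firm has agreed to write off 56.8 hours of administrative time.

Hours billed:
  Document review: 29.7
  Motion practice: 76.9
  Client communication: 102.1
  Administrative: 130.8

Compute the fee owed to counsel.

$75,807.00

Document review: 29.7 × $190 = $5,643.00
Motion practice: 76.9 × $470 = $36,143.00
Client communication: 102.1 × $210 = $21,441.00
Administrative: 130.8 × $170 = $22,236.00
Subtotal: $85,463.00
Write-off: 56.8 × $170 = $9,656.00
Total: $85,463.00 − $9,656.00 = $75,807.00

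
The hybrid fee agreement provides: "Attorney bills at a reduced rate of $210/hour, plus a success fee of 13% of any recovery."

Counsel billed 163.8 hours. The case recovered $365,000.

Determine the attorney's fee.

Hourly: 163.8 × $210 = $34,398.00
Success fee: 13% of $365,000 = $47,450.00
Total: $34,398.00 + $47,450.00 = $81,848.00

$81,848.00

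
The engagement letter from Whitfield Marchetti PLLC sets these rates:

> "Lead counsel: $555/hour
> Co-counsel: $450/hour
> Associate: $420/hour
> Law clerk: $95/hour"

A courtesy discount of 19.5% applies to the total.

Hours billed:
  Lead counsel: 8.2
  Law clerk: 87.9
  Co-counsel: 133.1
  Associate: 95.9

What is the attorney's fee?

Lead counsel: 8.2 × $555 = $4,551.00
Co-counsel: 133.1 × $450 = $59,895.00
Associate: 95.9 × $420 = $40,278.00
Law clerk: 87.9 × $95 = $8,350.50
Subtotal: $113,074.50
Less 19.5% discount: −$22,049.53
Total: $113,074.50 − $22,049.53 = $91,024.97

$91,024.97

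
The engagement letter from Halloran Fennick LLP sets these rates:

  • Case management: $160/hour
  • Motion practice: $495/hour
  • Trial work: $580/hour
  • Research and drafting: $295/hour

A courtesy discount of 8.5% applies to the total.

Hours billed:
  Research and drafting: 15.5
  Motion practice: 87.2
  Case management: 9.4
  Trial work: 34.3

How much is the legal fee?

$63,258.07

Case management: 9.4 × $160 = $1,504.00
Motion practice: 87.2 × $495 = $43,164.00
Trial work: 34.3 × $580 = $19,894.00
Research and drafting: 15.5 × $295 = $4,572.50
Subtotal: $69,134.50
Less 8.5% discount: −$5,876.43
Total: $69,134.50 − $5,876.43 = $63,258.07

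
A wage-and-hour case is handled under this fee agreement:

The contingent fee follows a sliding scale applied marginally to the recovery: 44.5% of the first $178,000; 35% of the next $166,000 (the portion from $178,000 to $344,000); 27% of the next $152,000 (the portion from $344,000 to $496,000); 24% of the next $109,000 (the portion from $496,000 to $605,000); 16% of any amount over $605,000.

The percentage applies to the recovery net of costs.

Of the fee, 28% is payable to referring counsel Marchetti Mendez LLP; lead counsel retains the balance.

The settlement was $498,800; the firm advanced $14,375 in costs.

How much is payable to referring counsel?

$49,062.93

Fee base (net of costs): $498,800 − $14,375 = $484,425
First $178,000 at 44.5% = $79,210.00
Next $166,000 at 35% = $58,100.00
Remaining $140,425 at 27% = $37,914.75
Fee: $79,210.00 + $58,100.00 + $37,914.75 = $175,224.75
Referral share: 28% of $175,224.75 = $49,062.93; lead counsel retains $175,224.75 − $49,062.93 = $126,161.82.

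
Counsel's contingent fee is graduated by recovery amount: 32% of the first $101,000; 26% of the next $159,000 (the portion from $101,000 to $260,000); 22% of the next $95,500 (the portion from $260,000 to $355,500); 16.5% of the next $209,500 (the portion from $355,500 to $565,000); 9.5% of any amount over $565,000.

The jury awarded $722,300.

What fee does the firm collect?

First $101,000 at 32% = $32,320.00
Next $159,000 at 26% = $41,340.00
Next $95,500 at 22% = $21,010.00
Next $209,500 at 16.5% = $34,567.50
Remaining $157,300 at 9.5% = $14,943.50
Fee: $32,320.00 + $41,340.00 + $21,010.00 + $34,567.50 + $14,943.50 = $144,181.00

$144,181.00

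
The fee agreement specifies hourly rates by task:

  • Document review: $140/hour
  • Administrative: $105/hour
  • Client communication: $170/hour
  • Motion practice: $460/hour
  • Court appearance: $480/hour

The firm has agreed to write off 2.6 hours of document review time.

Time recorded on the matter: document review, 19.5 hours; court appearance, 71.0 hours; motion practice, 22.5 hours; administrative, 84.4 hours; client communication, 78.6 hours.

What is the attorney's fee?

$69,020.00

Document review: 19.5 × $140 = $2,730.00
Administrative: 84.4 × $105 = $8,862.00
Client communication: 78.6 × $170 = $13,362.00
Motion practice: 22.5 × $460 = $10,350.00
Court appearance: 71.0 × $480 = $34,080.00
Subtotal: $69,384.00
Write-off: 2.6 × $140 = $364.00
Total: $69,384.00 − $364.00 = $69,020.00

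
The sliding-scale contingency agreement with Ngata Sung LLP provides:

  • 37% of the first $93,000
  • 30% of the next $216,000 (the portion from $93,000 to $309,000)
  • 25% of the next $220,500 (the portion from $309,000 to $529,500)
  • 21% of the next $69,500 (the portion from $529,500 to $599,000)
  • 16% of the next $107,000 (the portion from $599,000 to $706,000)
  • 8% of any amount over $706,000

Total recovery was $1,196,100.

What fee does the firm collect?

First $93,000 at 37% = $34,410.00
Next $216,000 at 30% = $64,800.00
Next $220,500 at 25% = $55,125.00
Next $69,500 at 21% = $14,595.00
Next $107,000 at 16% = $17,120.00
Remaining $490,100 at 8% = $39,208.00
Fee: $34,410.00 + $64,800.00 + $55,125.00 + $14,595.00 + $17,120.00 + $39,208.00 = $225,258.00

$225,258.00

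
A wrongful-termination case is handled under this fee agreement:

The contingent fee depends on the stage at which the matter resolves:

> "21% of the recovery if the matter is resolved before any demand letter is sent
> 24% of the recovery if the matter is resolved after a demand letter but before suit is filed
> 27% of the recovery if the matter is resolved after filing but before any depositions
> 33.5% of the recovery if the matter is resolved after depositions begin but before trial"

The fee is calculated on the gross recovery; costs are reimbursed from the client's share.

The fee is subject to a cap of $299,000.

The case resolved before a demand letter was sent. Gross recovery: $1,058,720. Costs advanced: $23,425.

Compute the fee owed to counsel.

$222,331.20

Fee base is the gross recovery, $1,058,720; costs are reimbursed separately.
The matter resolved before a demand letter was sent, so the 21% rate applies.
$1,058,720 × 21% = $222,331.20
$222,331.20 is under the $299,000 cap.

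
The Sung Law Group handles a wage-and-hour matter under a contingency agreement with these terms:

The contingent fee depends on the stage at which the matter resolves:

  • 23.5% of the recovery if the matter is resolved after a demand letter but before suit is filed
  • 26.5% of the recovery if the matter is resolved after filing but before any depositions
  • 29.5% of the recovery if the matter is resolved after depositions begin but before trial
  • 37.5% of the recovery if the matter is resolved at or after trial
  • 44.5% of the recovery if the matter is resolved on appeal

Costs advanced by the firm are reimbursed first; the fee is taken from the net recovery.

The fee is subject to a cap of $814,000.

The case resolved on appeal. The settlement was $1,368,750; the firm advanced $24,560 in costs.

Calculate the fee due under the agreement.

$598,164.55

Fee base (net of costs): $1,368,750 − $24,560 = $1,344,190
The matter resolved on appeal, so the 44.5% rate applies.
$1,344,190 × 44.5% = $598,164.55
$598,164.55 is under the $814,000 cap.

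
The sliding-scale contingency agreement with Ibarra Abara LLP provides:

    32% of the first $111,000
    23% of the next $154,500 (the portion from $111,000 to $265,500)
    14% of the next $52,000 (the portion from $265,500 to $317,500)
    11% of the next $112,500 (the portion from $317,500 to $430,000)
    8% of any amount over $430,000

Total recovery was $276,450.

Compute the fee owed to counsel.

$72,588.00

First $111,000 at 32% = $35,520.00
Next $154,500 at 23% = $35,535.00
Remaining $10,950 at 14% = $1,533.00
Fee: $35,520.00 + $35,535.00 + $1,533.00 = $72,588.00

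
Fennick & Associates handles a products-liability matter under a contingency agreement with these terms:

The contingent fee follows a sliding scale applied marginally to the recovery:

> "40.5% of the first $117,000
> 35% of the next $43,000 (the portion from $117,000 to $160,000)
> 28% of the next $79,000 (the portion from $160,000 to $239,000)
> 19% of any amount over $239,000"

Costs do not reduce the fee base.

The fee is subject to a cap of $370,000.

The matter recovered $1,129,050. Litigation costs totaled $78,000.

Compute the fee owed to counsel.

Fee base is the gross recovery, $1,129,050; costs are reimbursed separately.
First $117,000 at 40.5% = $47,385.00
Next $43,000 at 35% = $15,050.00
Next $79,000 at 28% = $22,120.00
Remaining $890,050 at 19% = $169,109.50
Fee: $47,385.00 + $15,050.00 + $22,120.00 + $169,109.50 = $253,664.50
$253,664.50 is under the $370,000 cap.

$253,664.50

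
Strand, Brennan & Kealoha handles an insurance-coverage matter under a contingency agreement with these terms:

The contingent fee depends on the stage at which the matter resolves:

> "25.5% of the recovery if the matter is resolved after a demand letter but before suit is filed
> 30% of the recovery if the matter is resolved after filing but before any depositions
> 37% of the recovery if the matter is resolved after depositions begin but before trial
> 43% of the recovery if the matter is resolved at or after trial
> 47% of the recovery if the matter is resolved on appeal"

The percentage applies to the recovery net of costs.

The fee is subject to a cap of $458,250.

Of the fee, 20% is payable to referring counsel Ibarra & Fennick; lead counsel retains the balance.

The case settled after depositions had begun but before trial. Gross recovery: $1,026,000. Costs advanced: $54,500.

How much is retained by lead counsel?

$287,564.00

Fee base (net of costs): $1,026,000 − $54,500 = $971,500
The matter settled after depositions had begun but before trial, so the 37% rate applies.
$971,500 × 37% = $359,455.00
$359,455.00 is under the $458,250 cap.
Referral share: 20% of $359,455.00 = $71,891.00; lead counsel retains $359,455.00 − $71,891.00 = $287,564.00.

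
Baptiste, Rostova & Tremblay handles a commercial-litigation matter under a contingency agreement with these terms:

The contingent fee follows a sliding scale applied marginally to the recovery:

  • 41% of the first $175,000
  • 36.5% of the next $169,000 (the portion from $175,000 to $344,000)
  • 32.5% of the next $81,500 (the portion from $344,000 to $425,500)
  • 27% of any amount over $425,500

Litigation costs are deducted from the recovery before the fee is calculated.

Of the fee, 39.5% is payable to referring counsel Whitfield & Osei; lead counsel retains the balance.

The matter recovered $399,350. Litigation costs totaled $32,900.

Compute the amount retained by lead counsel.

$85,142.41

Fee base (net of costs): $399,350 − $32,900 = $366,450
First $175,000 at 41% = $71,750.00
Next $169,000 at 36.5% = $61,685.00
Remaining $22,450 at 32.5% = $7,296.25
Fee: $71,750.00 + $61,685.00 + $7,296.25 = $140,731.25
Referral share: 39.5% of $140,731.25 = $55,588.84; lead counsel retains $140,731.25 − $55,588.84 = $85,142.41.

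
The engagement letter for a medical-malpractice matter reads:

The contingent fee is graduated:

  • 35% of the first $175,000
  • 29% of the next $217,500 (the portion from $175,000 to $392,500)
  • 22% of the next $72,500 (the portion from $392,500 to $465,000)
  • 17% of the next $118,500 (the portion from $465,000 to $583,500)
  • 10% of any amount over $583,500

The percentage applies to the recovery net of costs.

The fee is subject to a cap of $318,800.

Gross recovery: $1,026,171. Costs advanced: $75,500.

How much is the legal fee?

Fee base (net of costs): $1,026,171 − $75,500 = $950,671
First $175,000 at 35% = $61,250.00
Next $217,500 at 29% = $63,075.00
Next $72,500 at 22% = $15,950.00
Next $118,500 at 17% = $20,145.00
Remaining $367,171 at 10% = $36,717.10
Fee: $61,250.00 + $63,075.00 + $15,950.00 + $20,145.00 + $36,717.10 = $197,137.10
$197,137.10 is under the $318,800 cap.

$197,137.10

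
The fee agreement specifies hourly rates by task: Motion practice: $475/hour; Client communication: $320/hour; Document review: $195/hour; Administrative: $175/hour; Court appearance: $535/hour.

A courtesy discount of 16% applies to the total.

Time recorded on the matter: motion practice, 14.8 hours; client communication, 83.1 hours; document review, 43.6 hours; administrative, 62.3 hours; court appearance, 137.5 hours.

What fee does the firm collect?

Motion practice: 14.8 × $475 = $7,030.00
Client communication: 83.1 × $320 = $26,592.00
Document review: 43.6 × $195 = $8,502.00
Administrative: 62.3 × $175 = $10,902.50
Court appearance: 137.5 × $535 = $73,562.50
Subtotal: $126,589.00
Less 16% discount: −$20,254.24
Total: $126,589.00 − $20,254.24 = $106,334.76

$106,334.76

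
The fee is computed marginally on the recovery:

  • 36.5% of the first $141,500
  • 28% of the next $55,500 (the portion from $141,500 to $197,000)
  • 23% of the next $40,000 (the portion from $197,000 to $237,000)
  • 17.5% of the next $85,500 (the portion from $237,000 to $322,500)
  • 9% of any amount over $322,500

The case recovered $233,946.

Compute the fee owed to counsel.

$75,685.08

First $141,500 at 36.5% = $51,647.50
Next $55,500 at 28% = $15,540.00
Remaining $36,946 at 23% = $8,497.58
Fee: $51,647.50 + $15,540.00 + $8,497.58 = $75,685.08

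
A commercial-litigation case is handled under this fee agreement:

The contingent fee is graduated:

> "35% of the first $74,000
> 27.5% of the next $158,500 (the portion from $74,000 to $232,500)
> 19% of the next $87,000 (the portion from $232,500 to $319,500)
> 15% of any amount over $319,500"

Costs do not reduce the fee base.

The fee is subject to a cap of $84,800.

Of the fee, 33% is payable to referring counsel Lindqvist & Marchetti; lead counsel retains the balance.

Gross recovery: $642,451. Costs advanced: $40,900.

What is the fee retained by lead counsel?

$56,816.00

Fee base is the gross recovery, $642,451; costs are reimbursed separately.
First $74,000 at 35% = $25,900.00
Next $158,500 at 27.5% = $43,587.50
Next $87,000 at 19% = $16,530.00
Remaining $322,951 at 15% = $48,442.65
Fee: $25,900.00 + $43,587.50 + $16,530.00 + $48,442.65 = $134,460.15
$134,460.15 exceeds the $84,800 cap, so the fee is capped at $84,800.00.
Referral share: 33% of $84,800.00 = $27,984.00; lead counsel retains $84,800.00 − $27,984.00 = $56,816.00.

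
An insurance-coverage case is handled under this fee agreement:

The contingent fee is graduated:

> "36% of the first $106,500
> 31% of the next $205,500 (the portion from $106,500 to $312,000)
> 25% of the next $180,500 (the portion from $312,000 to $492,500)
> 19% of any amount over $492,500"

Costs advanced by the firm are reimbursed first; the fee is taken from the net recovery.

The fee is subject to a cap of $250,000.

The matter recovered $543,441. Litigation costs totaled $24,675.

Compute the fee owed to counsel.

$152,160.54

Fee base (net of costs): $543,441 − $24,675 = $518,766
First $106,500 at 36% = $38,340.00
Next $205,500 at 31% = $63,705.00
Next $180,500 at 25% = $45,125.00
Remaining $26,266 at 19% = $4,990.54
Fee: $38,340.00 + $63,705.00 + $45,125.00 + $4,990.54 = $152,160.54
$152,160.54 is under the $250,000 cap.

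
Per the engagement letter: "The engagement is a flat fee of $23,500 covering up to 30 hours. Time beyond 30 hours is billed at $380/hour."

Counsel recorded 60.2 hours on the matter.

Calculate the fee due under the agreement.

Flat fee: $23,500.00
Excess hours: 60.2 − 30 = 30.2
Overrun: 30.2 × $380 = $11,476.00
Total: $23,500.00 + $11,476.00 = $34,976.00

$34,976.00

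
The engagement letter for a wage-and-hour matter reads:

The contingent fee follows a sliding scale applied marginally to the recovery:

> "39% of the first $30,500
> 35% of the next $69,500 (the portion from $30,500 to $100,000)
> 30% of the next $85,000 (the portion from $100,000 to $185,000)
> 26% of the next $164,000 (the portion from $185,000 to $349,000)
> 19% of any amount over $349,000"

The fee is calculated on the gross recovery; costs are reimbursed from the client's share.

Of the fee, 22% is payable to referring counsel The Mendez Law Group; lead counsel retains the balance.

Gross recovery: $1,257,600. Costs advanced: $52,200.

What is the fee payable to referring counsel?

$60,938.68

Fee base is the gross recovery, $1,257,600; costs are reimbursed separately.
First $30,500 at 39% = $11,895.00
Next $69,500 at 35% = $24,325.00
Next $85,000 at 30% = $25,500.00
Next $164,000 at 26% = $42,640.00
Remaining $908,600 at 19% = $172,634.00
Fee: $11,895.00 + $24,325.00 + $25,500.00 + $42,640.00 + $172,634.00 = $276,994.00
Referral share: 22% of $276,994.00 = $60,938.68; lead counsel retains $276,994.00 − $60,938.68 = $216,055.32.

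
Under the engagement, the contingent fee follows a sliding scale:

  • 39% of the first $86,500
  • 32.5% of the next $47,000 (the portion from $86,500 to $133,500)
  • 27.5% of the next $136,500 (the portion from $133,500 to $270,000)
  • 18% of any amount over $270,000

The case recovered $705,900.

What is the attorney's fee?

$165,009.50

First $86,500 at 39% = $33,735.00
Next $47,000 at 32.5% = $15,275.00
Next $136,500 at 27.5% = $37,537.50
Remaining $435,900 at 18% = $78,462.00
Fee: $33,735.00 + $15,275.00 + $37,537.50 + $78,462.00 = $165,009.50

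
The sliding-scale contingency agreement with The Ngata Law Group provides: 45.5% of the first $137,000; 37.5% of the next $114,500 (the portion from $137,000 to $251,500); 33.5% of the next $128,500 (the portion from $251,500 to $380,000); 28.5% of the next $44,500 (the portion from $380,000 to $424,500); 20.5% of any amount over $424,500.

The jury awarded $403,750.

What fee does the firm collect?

$155,088.75

First $137,000 at 45.5% = $62,335.00
Next $114,500 at 37.5% = $42,937.50
Next $128,500 at 33.5% = $43,047.50
Remaining $23,750 at 28.5% = $6,768.75
Fee: $62,335.00 + $42,937.50 + $43,047.50 + $6,768.75 = $155,088.75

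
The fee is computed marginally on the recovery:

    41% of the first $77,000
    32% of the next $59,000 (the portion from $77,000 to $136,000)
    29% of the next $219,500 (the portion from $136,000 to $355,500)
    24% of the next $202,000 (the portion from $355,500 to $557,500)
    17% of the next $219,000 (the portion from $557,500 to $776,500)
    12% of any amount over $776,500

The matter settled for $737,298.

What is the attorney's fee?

$193,150.66

First $77,000 at 41% = $31,570.00
Next $59,000 at 32% = $18,880.00
Next $219,500 at 29% = $63,655.00
Next $202,000 at 24% = $48,480.00
Remaining $179,798 at 17% = $30,565.66
Fee: $31,570.00 + $18,880.00 + $63,655.00 + $48,480.00 + $30,565.66 = $193,150.66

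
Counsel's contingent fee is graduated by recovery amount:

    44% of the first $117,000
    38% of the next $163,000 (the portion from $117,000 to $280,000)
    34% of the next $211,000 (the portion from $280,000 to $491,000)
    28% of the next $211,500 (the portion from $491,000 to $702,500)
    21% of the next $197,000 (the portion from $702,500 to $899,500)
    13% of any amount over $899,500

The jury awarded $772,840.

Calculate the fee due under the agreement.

$259,151.40

First $117,000 at 44% = $51,480.00
Next $163,000 at 38% = $61,940.00
Next $211,000 at 34% = $71,740.00
Next $211,500 at 28% = $59,220.00
Remaining $70,340 at 21% = $14,771.40
Fee: $51,480.00 + $61,940.00 + $71,740.00 + $59,220.00 + $14,771.40 = $259,151.40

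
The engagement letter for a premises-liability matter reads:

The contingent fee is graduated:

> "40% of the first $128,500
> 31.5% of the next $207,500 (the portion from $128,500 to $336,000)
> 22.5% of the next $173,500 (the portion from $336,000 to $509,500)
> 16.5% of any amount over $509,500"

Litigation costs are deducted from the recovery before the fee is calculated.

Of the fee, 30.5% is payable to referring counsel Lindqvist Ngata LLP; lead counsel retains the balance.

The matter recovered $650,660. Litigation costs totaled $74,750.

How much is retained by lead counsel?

$115,896.57

Fee base (net of costs): $650,660 − $74,750 = $575,910
First $128,500 at 40% = $51,400.00
Next $207,500 at 31.5% = $65,362.50
Next $173,500 at 22.5% = $39,037.50
Remaining $66,410 at 16.5% = $10,957.65
Fee: $51,400.00 + $65,362.50 + $39,037.50 + $10,957.65 = $166,757.65
Referral share: 30.5% of $166,757.65 = $50,861.08; lead counsel retains $166,757.65 − $50,861.08 = $115,896.57.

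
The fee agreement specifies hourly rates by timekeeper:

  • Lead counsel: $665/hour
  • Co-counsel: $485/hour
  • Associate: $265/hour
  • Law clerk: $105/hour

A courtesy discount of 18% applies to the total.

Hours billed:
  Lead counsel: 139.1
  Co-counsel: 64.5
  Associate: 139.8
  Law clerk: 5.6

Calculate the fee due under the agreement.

$132,363.58

Lead counsel: 139.1 × $665 = $92,501.50
Co-counsel: 64.5 × $485 = $31,282.50
Associate: 139.8 × $265 = $37,047.00
Law clerk: 5.6 × $105 = $588.00
Subtotal: $161,419.00
Less 18% discount: −$29,055.42
Total: $161,419.00 − $29,055.42 = $132,363.58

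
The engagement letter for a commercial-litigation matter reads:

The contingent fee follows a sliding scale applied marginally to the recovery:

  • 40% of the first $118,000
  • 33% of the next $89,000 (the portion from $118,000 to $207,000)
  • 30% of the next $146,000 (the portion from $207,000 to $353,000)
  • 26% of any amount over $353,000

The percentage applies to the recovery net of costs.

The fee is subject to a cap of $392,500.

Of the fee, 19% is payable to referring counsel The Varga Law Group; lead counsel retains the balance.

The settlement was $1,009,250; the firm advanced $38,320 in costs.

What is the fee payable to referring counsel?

$53,396.04

Fee base (net of costs): $1,009,250 − $38,320 = $970,930
First $118,000 at 40% = $47,200.00
Next $89,000 at 33% = $29,370.00
Next $146,000 at 30% = $43,800.00
Remaining $617,930 at 26% = $160,661.80
Fee: $47,200.00 + $29,370.00 + $43,800.00 + $160,661.80 = $281,031.80
$281,031.80 is under the $392,500 cap.
Referral share: 19% of $281,031.80 = $53,396.04; lead counsel retains $281,031.80 − $53,396.04 = $227,635.76.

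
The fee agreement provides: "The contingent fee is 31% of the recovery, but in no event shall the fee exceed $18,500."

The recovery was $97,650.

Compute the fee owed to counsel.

31% of $97,650 = $30,271.50
That exceeds the $18,500 cap, so the fee is capped at $18,500.

$18,500.00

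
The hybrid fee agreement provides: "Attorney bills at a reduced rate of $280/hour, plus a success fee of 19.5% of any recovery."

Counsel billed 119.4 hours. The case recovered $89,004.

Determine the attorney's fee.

$50,787.78

Hourly: 119.4 × $280 = $33,432.00
Success fee: 19.5% of $89,004 = $17,355.78
Total: $33,432.00 + $17,355.78 = $50,787.78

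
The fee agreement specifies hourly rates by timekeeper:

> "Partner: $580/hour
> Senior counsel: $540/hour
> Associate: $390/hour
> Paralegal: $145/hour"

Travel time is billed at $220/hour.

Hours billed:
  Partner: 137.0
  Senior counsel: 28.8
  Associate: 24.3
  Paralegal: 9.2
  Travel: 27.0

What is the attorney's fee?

$111,763.00

Partner: 137.0 × $580 = $79,460.00
Senior counsel: 28.8 × $540 = $15,552.00
Associate: 24.3 × $390 = $9,477.00
Paralegal: 9.2 × $145 = $1,334.00
Subtotal: $79,460.00 + $15,552.00 + $9,477.00 + $1,334.00 = $105,823.00
Travel: 27.0 × $220 = $5,940.00
Total: $105,823.00 + $5,940.00 = $111,763.00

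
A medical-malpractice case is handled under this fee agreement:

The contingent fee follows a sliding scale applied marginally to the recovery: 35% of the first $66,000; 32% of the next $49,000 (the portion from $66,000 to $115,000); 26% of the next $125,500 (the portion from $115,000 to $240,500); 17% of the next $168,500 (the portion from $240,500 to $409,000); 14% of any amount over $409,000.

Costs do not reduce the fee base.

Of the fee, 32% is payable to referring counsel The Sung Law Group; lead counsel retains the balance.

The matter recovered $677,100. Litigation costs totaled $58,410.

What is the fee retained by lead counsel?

$93,560.52

Fee base is the gross recovery, $677,100; costs are reimbursed separately.
First $66,000 at 35% = $23,100.00
Next $49,000 at 32% = $15,680.00
Next $125,500 at 26% = $32,630.00
Next $168,500 at 17% = $28,645.00
Remaining $268,100 at 14% = $37,534.00
Fee: $23,100.00 + $15,680.00 + $32,630.00 + $28,645.00 + $37,534.00 = $137,589.00
Referral share: 32% of $137,589.00 = $44,028.48; lead counsel retains $137,589.00 − $44,028.48 = $93,560.52.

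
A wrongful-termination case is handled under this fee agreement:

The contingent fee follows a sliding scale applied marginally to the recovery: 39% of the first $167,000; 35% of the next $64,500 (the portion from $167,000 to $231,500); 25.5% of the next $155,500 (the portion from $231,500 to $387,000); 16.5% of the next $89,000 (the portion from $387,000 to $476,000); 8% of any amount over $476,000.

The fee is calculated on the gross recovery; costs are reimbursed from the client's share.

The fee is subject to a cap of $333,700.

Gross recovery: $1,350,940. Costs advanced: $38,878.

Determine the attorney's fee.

$212,037.70

Fee base is the gross recovery, $1,350,940; costs are reimbursed separately.
First $167,000 at 39% = $65,130.00
Next $64,500 at 35% = $22,575.00
Next $155,500 at 25.5% = $39,652.50
Next $89,000 at 16.5% = $14,685.00
Remaining $874,940 at 8% = $69,995.20
Fee: $65,130.00 + $22,575.00 + $39,652.50 + $14,685.00 + $69,995.20 = $212,037.70
$212,037.70 is under the $333,700 cap.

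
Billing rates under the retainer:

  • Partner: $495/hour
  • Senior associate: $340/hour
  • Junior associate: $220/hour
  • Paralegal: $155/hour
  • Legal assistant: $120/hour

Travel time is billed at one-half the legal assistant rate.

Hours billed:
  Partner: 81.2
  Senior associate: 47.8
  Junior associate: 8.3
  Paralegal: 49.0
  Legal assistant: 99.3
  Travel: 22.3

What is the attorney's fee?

$79,121.00

Partner: 81.2 × $495 = $40,194.00
Senior associate: 47.8 × $340 = $16,252.00
Junior associate: 8.3 × $220 = $1,826.00
Paralegal: 49.0 × $155 = $7,595.00
Legal assistant: 99.3 × $120 = $11,916.00
Subtotal: $40,194.00 + $16,252.00 + $1,826.00 + $7,595.00 + $11,916.00 = $77,783.00
Travel: 22.3 × ($120 ÷ 2) = 22.3 × $60.00 = $1,338.00
Total: $77,783.00 + $1,338.00 = $79,121.00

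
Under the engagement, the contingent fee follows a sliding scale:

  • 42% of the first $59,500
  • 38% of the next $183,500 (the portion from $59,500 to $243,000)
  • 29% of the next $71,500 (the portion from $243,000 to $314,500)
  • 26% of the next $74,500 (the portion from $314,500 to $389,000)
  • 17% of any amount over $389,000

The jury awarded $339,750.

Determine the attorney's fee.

First $59,500 at 42% = $24,990.00
Next $183,500 at 38% = $69,730.00
Next $71,500 at 29% = $20,735.00
Remaining $25,250 at 26% = $6,565.00
Fee: $24,990.00 + $69,730.00 + $20,735.00 + $6,565.00 = $122,020.00

$122,020.00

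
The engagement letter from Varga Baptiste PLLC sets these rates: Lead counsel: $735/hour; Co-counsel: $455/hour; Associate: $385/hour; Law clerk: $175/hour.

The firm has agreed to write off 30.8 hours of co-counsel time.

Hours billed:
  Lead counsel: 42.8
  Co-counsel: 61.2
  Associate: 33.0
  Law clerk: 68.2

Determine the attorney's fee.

Lead counsel: 42.8 × $735 = $31,458.00
Co-counsel: 61.2 × $455 = $27,846.00
Associate: 33.0 × $385 = $12,705.00
Law clerk: 68.2 × $175 = $11,935.00
Subtotal: $83,944.00
Write-off: 30.8 × $455 = $14,014.00
Total: $83,944.00 − $14,014.00 = $69,930.00

$69,930.00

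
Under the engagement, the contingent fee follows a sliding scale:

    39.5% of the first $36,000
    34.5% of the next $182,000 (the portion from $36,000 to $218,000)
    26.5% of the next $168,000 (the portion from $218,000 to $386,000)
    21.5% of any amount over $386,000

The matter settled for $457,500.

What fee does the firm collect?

First $36,000 at 39.5% = $14,220.00
Next $182,000 at 34.5% = $62,790.00
Next $168,000 at 26.5% = $44,520.00
Remaining $71,500 at 21.5% = $15,372.50
Fee: $14,220.00 + $62,790.00 + $44,520.00 + $15,372.50 = $136,902.50

$136,902.50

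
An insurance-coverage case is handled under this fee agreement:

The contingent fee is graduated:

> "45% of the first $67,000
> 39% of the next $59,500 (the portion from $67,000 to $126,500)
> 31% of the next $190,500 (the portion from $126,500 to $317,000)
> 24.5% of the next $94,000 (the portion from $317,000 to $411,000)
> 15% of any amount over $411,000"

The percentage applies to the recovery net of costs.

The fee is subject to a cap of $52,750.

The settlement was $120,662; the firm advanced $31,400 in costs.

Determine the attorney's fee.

Fee base (net of costs): $120,662 − $31,400 = $89,262
First $67,000 at 45% = $30,150.00
Remaining $22,262 at 39% = $8,682.18
Fee: $30,150.00 + $8,682.18 = $38,832.18
$38,832.18 is under the $52,750 cap.

$38,832.18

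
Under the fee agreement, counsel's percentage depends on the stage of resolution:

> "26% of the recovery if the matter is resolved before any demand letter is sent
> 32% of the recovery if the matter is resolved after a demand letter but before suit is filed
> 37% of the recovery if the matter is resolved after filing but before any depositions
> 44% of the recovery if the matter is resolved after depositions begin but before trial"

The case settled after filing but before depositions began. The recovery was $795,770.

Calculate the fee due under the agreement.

$294,434.90

The matter settled after filing but before depositions began, so the 37% rate applies.
$795,770 × 37% = $294,434.90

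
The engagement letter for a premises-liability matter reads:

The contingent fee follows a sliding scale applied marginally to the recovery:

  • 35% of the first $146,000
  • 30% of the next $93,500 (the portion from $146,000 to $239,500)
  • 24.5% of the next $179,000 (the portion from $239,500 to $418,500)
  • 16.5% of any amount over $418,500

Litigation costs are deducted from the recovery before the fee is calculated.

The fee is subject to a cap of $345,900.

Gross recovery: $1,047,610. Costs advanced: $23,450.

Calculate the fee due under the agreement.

Fee base (net of costs): $1,047,610 − $23,450 = $1,024,160
First $146,000 at 35% = $51,100.00
Next $93,500 at 30% = $28,050.00
Next $179,000 at 24.5% = $43,855.00
Remaining $605,660 at 16.5% = $99,933.90
Fee: $51,100.00 + $28,050.00 + $43,855.00 + $99,933.90 = $222,938.90
$222,938.90 is under the $345,900 cap.

$222,938.90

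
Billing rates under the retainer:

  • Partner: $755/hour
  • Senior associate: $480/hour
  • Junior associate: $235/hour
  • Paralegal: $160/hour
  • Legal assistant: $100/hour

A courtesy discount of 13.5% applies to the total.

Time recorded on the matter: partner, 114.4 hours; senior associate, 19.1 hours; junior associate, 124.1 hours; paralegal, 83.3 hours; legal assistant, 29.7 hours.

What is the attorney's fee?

Partner: 114.4 × $755 = $86,372.00
Senior associate: 19.1 × $480 = $9,168.00
Junior associate: 124.1 × $235 = $29,163.50
Paralegal: 83.3 × $160 = $13,328.00
Legal assistant: 29.7 × $100 = $2,970.00
Subtotal: $141,001.50
Less 13.5% discount: −$19,035.20
Total: $141,001.50 − $19,035.20 = $121,966.30

$121,966.30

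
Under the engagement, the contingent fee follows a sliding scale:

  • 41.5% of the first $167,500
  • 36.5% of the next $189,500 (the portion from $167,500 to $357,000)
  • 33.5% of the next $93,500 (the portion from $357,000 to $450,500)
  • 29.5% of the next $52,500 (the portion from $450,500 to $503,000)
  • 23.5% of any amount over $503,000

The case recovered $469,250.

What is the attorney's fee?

First $167,500 at 41.5% = $69,512.50
Next $189,500 at 36.5% = $69,167.50
Next $93,500 at 33.5% = $31,322.50
Remaining $18,750 at 29.5% = $5,531.25
Fee: $69,512.50 + $69,167.50 + $31,322.50 + $5,531.25 = $175,533.75

$175,533.75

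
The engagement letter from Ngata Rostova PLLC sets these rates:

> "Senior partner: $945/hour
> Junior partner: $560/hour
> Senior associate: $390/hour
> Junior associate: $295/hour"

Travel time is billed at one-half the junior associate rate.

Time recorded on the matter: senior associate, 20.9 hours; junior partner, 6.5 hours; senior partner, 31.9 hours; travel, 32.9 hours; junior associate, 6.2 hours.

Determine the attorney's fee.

Senior partner: 31.9 × $945 = $30,145.50
Junior partner: 6.5 × $560 = $3,640.00
Senior associate: 20.9 × $390 = $8,151.00
Junior associate: 6.2 × $295 = $1,829.00
Subtotal: $30,145.50 + $3,640.00 + $8,151.00 + $1,829.00 = $43,765.50
Travel: 32.9 × ($295 ÷ 2) = 32.9 × $147.50 = $4,852.75
Total: $43,765.50 + $4,852.75 = $48,618.25

$48,618.25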